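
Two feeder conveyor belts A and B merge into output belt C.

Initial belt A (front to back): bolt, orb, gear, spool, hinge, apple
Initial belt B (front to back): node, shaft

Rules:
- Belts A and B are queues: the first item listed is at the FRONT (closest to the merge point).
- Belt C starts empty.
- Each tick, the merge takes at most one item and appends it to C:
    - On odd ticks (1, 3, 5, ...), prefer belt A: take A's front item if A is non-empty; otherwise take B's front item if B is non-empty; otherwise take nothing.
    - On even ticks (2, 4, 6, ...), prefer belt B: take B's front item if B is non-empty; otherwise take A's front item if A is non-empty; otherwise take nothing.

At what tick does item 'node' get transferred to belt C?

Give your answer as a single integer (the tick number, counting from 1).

Answer: 2

Derivation:
Tick 1: prefer A, take bolt from A; A=[orb,gear,spool,hinge,apple] B=[node,shaft] C=[bolt]
Tick 2: prefer B, take node from B; A=[orb,gear,spool,hinge,apple] B=[shaft] C=[bolt,node]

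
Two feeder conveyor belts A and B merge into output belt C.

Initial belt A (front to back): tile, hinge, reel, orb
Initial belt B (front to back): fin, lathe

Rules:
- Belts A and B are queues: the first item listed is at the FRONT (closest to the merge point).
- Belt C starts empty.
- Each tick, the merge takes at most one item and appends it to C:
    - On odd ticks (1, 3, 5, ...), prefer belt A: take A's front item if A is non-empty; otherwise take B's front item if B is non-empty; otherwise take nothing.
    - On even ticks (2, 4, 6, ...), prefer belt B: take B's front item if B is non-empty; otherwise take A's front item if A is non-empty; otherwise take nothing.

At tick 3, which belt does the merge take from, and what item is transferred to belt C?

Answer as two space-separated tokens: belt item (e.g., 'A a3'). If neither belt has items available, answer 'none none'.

Answer: A hinge

Derivation:
Tick 1: prefer A, take tile from A; A=[hinge,reel,orb] B=[fin,lathe] C=[tile]
Tick 2: prefer B, take fin from B; A=[hinge,reel,orb] B=[lathe] C=[tile,fin]
Tick 3: prefer A, take hinge from A; A=[reel,orb] B=[lathe] C=[tile,fin,hinge]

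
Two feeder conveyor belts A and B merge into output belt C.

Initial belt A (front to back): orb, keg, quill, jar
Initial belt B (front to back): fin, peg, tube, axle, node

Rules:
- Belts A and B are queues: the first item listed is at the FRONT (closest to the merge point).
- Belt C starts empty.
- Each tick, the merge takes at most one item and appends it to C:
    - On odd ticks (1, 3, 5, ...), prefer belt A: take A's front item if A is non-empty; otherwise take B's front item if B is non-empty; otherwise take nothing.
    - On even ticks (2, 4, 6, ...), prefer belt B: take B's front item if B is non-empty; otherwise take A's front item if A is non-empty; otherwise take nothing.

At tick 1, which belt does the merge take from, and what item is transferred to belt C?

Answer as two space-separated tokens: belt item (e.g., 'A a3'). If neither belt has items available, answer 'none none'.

Tick 1: prefer A, take orb from A; A=[keg,quill,jar] B=[fin,peg,tube,axle,node] C=[orb]

Answer: A orb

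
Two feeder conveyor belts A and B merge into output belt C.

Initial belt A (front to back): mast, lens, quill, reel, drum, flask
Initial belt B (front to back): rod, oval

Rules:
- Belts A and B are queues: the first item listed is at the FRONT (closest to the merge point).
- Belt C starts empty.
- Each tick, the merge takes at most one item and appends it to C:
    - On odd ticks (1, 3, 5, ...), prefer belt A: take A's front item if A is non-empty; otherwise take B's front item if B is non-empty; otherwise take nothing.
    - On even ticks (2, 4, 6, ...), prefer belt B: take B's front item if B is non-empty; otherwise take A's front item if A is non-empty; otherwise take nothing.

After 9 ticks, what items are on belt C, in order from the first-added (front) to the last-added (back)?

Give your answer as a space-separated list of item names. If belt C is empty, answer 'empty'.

Answer: mast rod lens oval quill reel drum flask

Derivation:
Tick 1: prefer A, take mast from A; A=[lens,quill,reel,drum,flask] B=[rod,oval] C=[mast]
Tick 2: prefer B, take rod from B; A=[lens,quill,reel,drum,flask] B=[oval] C=[mast,rod]
Tick 3: prefer A, take lens from A; A=[quill,reel,drum,flask] B=[oval] C=[mast,rod,lens]
Tick 4: prefer B, take oval from B; A=[quill,reel,drum,flask] B=[-] C=[mast,rod,lens,oval]
Tick 5: prefer A, take quill from A; A=[reel,drum,flask] B=[-] C=[mast,rod,lens,oval,quill]
Tick 6: prefer B, take reel from A; A=[drum,flask] B=[-] C=[mast,rod,lens,oval,quill,reel]
Tick 7: prefer A, take drum from A; A=[flask] B=[-] C=[mast,rod,lens,oval,quill,reel,drum]
Tick 8: prefer B, take flask from A; A=[-] B=[-] C=[mast,rod,lens,oval,quill,reel,drum,flask]
Tick 9: prefer A, both empty, nothing taken; A=[-] B=[-] C=[mast,rod,lens,oval,quill,reel,drum,flask]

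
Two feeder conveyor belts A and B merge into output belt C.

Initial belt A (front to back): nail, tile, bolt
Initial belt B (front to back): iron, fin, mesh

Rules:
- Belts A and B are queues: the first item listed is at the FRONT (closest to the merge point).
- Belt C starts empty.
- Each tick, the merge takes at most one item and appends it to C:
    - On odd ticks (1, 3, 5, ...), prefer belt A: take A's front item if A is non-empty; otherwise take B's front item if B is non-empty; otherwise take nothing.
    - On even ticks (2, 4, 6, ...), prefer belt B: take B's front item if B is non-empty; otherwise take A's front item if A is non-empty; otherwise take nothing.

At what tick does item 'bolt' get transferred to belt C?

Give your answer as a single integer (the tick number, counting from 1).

Answer: 5

Derivation:
Tick 1: prefer A, take nail from A; A=[tile,bolt] B=[iron,fin,mesh] C=[nail]
Tick 2: prefer B, take iron from B; A=[tile,bolt] B=[fin,mesh] C=[nail,iron]
Tick 3: prefer A, take tile from A; A=[bolt] B=[fin,mesh] C=[nail,iron,tile]
Tick 4: prefer B, take fin from B; A=[bolt] B=[mesh] C=[nail,iron,tile,fin]
Tick 5: prefer A, take bolt from A; A=[-] B=[mesh] C=[nail,iron,tile,fin,bolt]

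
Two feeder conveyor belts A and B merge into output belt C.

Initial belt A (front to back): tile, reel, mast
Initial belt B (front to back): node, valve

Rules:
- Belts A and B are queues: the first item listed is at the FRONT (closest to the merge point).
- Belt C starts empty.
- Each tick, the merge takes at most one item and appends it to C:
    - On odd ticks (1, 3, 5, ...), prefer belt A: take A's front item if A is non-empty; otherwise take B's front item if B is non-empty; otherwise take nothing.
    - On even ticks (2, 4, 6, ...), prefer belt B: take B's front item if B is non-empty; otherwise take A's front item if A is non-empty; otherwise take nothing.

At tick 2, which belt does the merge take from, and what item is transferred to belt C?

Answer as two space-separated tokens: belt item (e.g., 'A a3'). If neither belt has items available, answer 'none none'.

Answer: B node

Derivation:
Tick 1: prefer A, take tile from A; A=[reel,mast] B=[node,valve] C=[tile]
Tick 2: prefer B, take node from B; A=[reel,mast] B=[valve] C=[tile,node]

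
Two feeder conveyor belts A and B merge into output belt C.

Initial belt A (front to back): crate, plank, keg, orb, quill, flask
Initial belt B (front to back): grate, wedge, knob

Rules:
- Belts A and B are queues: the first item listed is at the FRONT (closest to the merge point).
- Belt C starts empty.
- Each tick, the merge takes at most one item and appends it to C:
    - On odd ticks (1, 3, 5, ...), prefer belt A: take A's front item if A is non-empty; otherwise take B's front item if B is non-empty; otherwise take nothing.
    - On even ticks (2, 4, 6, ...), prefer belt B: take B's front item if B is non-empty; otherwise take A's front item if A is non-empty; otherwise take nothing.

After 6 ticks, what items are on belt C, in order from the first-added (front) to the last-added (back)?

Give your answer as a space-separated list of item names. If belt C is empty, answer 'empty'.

Answer: crate grate plank wedge keg knob

Derivation:
Tick 1: prefer A, take crate from A; A=[plank,keg,orb,quill,flask] B=[grate,wedge,knob] C=[crate]
Tick 2: prefer B, take grate from B; A=[plank,keg,orb,quill,flask] B=[wedge,knob] C=[crate,grate]
Tick 3: prefer A, take plank from A; A=[keg,orb,quill,flask] B=[wedge,knob] C=[crate,grate,plank]
Tick 4: prefer B, take wedge from B; A=[keg,orb,quill,flask] B=[knob] C=[crate,grate,plank,wedge]
Tick 5: prefer A, take keg from A; A=[orb,quill,flask] B=[knob] C=[crate,grate,plank,wedge,keg]
Tick 6: prefer B, take knob from B; A=[orb,quill,flask] B=[-] C=[crate,grate,plank,wedge,keg,knob]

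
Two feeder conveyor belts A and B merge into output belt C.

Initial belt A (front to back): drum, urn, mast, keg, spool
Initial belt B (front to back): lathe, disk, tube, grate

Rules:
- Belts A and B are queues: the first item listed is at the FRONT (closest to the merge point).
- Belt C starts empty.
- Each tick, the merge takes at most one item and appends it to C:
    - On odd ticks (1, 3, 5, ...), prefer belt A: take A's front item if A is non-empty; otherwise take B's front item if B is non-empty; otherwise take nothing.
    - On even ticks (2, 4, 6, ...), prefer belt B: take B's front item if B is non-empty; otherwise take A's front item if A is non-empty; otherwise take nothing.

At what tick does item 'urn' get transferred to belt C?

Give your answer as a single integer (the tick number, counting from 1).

Tick 1: prefer A, take drum from A; A=[urn,mast,keg,spool] B=[lathe,disk,tube,grate] C=[drum]
Tick 2: prefer B, take lathe from B; A=[urn,mast,keg,spool] B=[disk,tube,grate] C=[drum,lathe]
Tick 3: prefer A, take urn from A; A=[mast,keg,spool] B=[disk,tube,grate] C=[drum,lathe,urn]

Answer: 3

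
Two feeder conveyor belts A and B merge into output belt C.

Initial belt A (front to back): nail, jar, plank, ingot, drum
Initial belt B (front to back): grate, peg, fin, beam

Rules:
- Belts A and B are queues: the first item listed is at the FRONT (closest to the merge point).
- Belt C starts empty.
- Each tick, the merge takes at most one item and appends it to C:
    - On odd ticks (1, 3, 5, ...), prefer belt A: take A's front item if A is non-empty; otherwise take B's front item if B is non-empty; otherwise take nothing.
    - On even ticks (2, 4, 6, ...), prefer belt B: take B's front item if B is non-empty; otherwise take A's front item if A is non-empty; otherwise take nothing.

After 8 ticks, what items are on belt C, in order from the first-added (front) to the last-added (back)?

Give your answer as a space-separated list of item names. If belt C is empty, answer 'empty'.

Tick 1: prefer A, take nail from A; A=[jar,plank,ingot,drum] B=[grate,peg,fin,beam] C=[nail]
Tick 2: prefer B, take grate from B; A=[jar,plank,ingot,drum] B=[peg,fin,beam] C=[nail,grate]
Tick 3: prefer A, take jar from A; A=[plank,ingot,drum] B=[peg,fin,beam] C=[nail,grate,jar]
Tick 4: prefer B, take peg from B; A=[plank,ingot,drum] B=[fin,beam] C=[nail,grate,jar,peg]
Tick 5: prefer A, take plank from A; A=[ingot,drum] B=[fin,beam] C=[nail,grate,jar,peg,plank]
Tick 6: prefer B, take fin from B; A=[ingot,drum] B=[beam] C=[nail,grate,jar,peg,plank,fin]
Tick 7: prefer A, take ingot from A; A=[drum] B=[beam] C=[nail,grate,jar,peg,plank,fin,ingot]
Tick 8: prefer B, take beam from B; A=[drum] B=[-] C=[nail,grate,jar,peg,plank,fin,ingot,beam]

Answer: nail grate jar peg plank fin ingot beam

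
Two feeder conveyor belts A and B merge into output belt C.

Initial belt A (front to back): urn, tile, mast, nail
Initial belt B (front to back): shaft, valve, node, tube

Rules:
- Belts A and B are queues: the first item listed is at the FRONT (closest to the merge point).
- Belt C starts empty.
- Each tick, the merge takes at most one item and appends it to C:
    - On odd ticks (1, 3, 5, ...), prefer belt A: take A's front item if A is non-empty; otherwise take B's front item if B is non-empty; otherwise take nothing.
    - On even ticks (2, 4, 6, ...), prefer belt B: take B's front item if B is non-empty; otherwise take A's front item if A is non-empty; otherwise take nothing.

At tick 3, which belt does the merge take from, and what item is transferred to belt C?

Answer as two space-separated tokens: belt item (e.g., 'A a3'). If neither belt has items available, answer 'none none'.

Tick 1: prefer A, take urn from A; A=[tile,mast,nail] B=[shaft,valve,node,tube] C=[urn]
Tick 2: prefer B, take shaft from B; A=[tile,mast,nail] B=[valve,node,tube] C=[urn,shaft]
Tick 3: prefer A, take tile from A; A=[mast,nail] B=[valve,node,tube] C=[urn,shaft,tile]

Answer: A tile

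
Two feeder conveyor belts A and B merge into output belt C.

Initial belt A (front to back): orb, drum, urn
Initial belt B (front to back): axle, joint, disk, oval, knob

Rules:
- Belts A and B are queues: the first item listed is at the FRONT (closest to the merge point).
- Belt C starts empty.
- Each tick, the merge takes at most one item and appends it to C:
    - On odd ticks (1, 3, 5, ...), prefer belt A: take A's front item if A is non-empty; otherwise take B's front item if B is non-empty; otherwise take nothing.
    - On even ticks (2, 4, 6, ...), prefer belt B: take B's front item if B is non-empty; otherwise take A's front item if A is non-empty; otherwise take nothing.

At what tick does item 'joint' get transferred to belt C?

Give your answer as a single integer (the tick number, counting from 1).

Tick 1: prefer A, take orb from A; A=[drum,urn] B=[axle,joint,disk,oval,knob] C=[orb]
Tick 2: prefer B, take axle from B; A=[drum,urn] B=[joint,disk,oval,knob] C=[orb,axle]
Tick 3: prefer A, take drum from A; A=[urn] B=[joint,disk,oval,knob] C=[orb,axle,drum]
Tick 4: prefer B, take joint from B; A=[urn] B=[disk,oval,knob] C=[orb,axle,drum,joint]

Answer: 4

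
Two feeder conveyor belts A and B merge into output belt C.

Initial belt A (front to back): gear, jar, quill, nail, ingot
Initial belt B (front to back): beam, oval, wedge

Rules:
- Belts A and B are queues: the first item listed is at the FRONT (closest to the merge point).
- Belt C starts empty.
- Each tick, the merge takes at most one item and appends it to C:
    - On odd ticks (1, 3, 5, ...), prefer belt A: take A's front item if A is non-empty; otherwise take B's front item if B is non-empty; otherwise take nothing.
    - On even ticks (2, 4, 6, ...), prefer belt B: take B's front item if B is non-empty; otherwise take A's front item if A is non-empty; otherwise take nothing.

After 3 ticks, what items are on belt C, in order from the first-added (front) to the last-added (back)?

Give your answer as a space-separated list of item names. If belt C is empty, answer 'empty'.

Answer: gear beam jar

Derivation:
Tick 1: prefer A, take gear from A; A=[jar,quill,nail,ingot] B=[beam,oval,wedge] C=[gear]
Tick 2: prefer B, take beam from B; A=[jar,quill,nail,ingot] B=[oval,wedge] C=[gear,beam]
Tick 3: prefer A, take jar from A; A=[quill,nail,ingot] B=[oval,wedge] C=[gear,beam,jar]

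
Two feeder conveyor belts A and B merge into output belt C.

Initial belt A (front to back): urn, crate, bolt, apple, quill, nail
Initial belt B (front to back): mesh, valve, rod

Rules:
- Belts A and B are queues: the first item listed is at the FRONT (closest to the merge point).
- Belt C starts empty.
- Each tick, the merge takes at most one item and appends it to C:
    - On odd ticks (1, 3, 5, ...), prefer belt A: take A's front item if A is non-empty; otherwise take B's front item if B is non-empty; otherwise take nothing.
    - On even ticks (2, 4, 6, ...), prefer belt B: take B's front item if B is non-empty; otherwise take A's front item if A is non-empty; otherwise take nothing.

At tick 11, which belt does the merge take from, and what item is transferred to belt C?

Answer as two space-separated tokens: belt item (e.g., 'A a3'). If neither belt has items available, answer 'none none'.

Answer: none none

Derivation:
Tick 1: prefer A, take urn from A; A=[crate,bolt,apple,quill,nail] B=[mesh,valve,rod] C=[urn]
Tick 2: prefer B, take mesh from B; A=[crate,bolt,apple,quill,nail] B=[valve,rod] C=[urn,mesh]
Tick 3: prefer A, take crate from A; A=[bolt,apple,quill,nail] B=[valve,rod] C=[urn,mesh,crate]
Tick 4: prefer B, take valve from B; A=[bolt,apple,quill,nail] B=[rod] C=[urn,mesh,crate,valve]
Tick 5: prefer A, take bolt from A; A=[apple,quill,nail] B=[rod] C=[urn,mesh,crate,valve,bolt]
Tick 6: prefer B, take rod from B; A=[apple,quill,nail] B=[-] C=[urn,mesh,crate,valve,bolt,rod]
Tick 7: prefer A, take apple from A; A=[quill,nail] B=[-] C=[urn,mesh,crate,valve,bolt,rod,apple]
Tick 8: prefer B, take quill from A; A=[nail] B=[-] C=[urn,mesh,crate,valve,bolt,rod,apple,quill]
Tick 9: prefer A, take nail from A; A=[-] B=[-] C=[urn,mesh,crate,valve,bolt,rod,apple,quill,nail]
Tick 10: prefer B, both empty, nothing taken; A=[-] B=[-] C=[urn,mesh,crate,valve,bolt,rod,apple,quill,nail]
Tick 11: prefer A, both empty, nothing taken; A=[-] B=[-] C=[urn,mesh,crate,valve,bolt,rod,apple,quill,nail]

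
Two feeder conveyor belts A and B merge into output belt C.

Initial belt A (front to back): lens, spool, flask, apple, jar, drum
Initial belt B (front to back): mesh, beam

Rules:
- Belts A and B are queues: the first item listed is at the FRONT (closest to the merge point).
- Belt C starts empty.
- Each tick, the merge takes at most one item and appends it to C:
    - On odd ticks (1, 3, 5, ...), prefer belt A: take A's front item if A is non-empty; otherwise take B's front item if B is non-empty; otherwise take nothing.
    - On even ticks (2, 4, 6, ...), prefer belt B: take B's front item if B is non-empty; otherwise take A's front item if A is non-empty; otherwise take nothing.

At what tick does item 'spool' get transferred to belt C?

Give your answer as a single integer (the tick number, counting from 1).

Answer: 3

Derivation:
Tick 1: prefer A, take lens from A; A=[spool,flask,apple,jar,drum] B=[mesh,beam] C=[lens]
Tick 2: prefer B, take mesh from B; A=[spool,flask,apple,jar,drum] B=[beam] C=[lens,mesh]
Tick 3: prefer A, take spool from A; A=[flask,apple,jar,drum] B=[beam] C=[lens,mesh,spool]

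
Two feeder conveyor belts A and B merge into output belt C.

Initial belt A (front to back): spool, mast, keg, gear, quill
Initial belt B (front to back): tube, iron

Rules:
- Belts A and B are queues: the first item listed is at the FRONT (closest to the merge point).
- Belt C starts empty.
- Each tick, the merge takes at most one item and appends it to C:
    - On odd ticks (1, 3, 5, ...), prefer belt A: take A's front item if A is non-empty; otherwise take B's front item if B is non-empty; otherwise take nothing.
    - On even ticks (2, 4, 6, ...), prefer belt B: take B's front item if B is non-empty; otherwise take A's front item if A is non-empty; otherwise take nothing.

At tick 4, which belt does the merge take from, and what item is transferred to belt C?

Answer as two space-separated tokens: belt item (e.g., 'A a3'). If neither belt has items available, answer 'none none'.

Tick 1: prefer A, take spool from A; A=[mast,keg,gear,quill] B=[tube,iron] C=[spool]
Tick 2: prefer B, take tube from B; A=[mast,keg,gear,quill] B=[iron] C=[spool,tube]
Tick 3: prefer A, take mast from A; A=[keg,gear,quill] B=[iron] C=[spool,tube,mast]
Tick 4: prefer B, take iron from B; A=[keg,gear,quill] B=[-] C=[spool,tube,mast,iron]

Answer: B iron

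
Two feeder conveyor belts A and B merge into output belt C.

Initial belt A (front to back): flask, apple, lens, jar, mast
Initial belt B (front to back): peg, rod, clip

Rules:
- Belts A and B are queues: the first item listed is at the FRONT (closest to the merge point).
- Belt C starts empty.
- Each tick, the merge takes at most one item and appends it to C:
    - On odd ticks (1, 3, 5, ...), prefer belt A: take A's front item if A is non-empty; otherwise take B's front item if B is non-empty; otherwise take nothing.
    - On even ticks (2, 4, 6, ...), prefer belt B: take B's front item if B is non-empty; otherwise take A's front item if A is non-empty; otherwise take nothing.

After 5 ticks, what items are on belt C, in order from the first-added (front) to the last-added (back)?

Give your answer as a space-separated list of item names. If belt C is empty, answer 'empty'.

Tick 1: prefer A, take flask from A; A=[apple,lens,jar,mast] B=[peg,rod,clip] C=[flask]
Tick 2: prefer B, take peg from B; A=[apple,lens,jar,mast] B=[rod,clip] C=[flask,peg]
Tick 3: prefer A, take apple from A; A=[lens,jar,mast] B=[rod,clip] C=[flask,peg,apple]
Tick 4: prefer B, take rod from B; A=[lens,jar,mast] B=[clip] C=[flask,peg,apple,rod]
Tick 5: prefer A, take lens from A; A=[jar,mast] B=[clip] C=[flask,peg,apple,rod,lens]

Answer: flask peg apple rod lens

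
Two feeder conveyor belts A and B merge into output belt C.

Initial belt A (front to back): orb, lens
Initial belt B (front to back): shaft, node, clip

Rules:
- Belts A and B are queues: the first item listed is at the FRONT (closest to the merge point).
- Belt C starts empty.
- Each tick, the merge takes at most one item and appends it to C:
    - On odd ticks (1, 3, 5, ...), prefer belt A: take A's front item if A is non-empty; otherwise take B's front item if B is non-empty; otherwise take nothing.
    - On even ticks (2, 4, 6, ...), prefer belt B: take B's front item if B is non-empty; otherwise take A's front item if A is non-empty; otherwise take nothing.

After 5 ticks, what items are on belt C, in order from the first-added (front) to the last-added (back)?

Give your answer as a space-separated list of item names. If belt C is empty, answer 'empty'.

Tick 1: prefer A, take orb from A; A=[lens] B=[shaft,node,clip] C=[orb]
Tick 2: prefer B, take shaft from B; A=[lens] B=[node,clip] C=[orb,shaft]
Tick 3: prefer A, take lens from A; A=[-] B=[node,clip] C=[orb,shaft,lens]
Tick 4: prefer B, take node from B; A=[-] B=[clip] C=[orb,shaft,lens,node]
Tick 5: prefer A, take clip from B; A=[-] B=[-] C=[orb,shaft,lens,node,clip]

Answer: orb shaft lens node clip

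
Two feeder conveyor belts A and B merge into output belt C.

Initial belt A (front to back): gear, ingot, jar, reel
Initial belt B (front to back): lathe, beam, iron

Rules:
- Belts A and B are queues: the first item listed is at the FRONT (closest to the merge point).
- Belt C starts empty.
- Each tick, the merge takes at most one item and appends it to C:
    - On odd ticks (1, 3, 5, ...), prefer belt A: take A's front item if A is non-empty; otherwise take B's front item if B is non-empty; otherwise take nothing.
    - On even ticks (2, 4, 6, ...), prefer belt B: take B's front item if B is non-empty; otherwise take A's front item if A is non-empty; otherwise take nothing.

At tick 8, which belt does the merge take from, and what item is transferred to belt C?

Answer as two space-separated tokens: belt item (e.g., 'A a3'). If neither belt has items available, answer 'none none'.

Answer: none none

Derivation:
Tick 1: prefer A, take gear from A; A=[ingot,jar,reel] B=[lathe,beam,iron] C=[gear]
Tick 2: prefer B, take lathe from B; A=[ingot,jar,reel] B=[beam,iron] C=[gear,lathe]
Tick 3: prefer A, take ingot from A; A=[jar,reel] B=[beam,iron] C=[gear,lathe,ingot]
Tick 4: prefer B, take beam from B; A=[jar,reel] B=[iron] C=[gear,lathe,ingot,beam]
Tick 5: prefer A, take jar from A; A=[reel] B=[iron] C=[gear,lathe,ingot,beam,jar]
Tick 6: prefer B, take iron from B; A=[reel] B=[-] C=[gear,lathe,ingot,beam,jar,iron]
Tick 7: prefer A, take reel from A; A=[-] B=[-] C=[gear,lathe,ingot,beam,jar,iron,reel]
Tick 8: prefer B, both empty, nothing taken; A=[-] B=[-] C=[gear,lathe,ingot,beam,jar,iron,reel]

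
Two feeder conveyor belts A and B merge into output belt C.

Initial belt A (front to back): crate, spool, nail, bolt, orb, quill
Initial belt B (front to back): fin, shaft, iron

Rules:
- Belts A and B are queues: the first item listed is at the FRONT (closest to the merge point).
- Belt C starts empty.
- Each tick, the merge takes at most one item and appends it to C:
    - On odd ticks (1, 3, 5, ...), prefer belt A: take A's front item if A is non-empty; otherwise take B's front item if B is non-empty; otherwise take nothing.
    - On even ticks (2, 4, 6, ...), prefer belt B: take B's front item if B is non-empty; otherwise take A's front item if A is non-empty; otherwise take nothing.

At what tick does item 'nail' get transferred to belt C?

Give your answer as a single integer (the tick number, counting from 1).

Answer: 5

Derivation:
Tick 1: prefer A, take crate from A; A=[spool,nail,bolt,orb,quill] B=[fin,shaft,iron] C=[crate]
Tick 2: prefer B, take fin from B; A=[spool,nail,bolt,orb,quill] B=[shaft,iron] C=[crate,fin]
Tick 3: prefer A, take spool from A; A=[nail,bolt,orb,quill] B=[shaft,iron] C=[crate,fin,spool]
Tick 4: prefer B, take shaft from B; A=[nail,bolt,orb,quill] B=[iron] C=[crate,fin,spool,shaft]
Tick 5: prefer A, take nail from A; A=[bolt,orb,quill] B=[iron] C=[crate,fin,spool,shaft,nail]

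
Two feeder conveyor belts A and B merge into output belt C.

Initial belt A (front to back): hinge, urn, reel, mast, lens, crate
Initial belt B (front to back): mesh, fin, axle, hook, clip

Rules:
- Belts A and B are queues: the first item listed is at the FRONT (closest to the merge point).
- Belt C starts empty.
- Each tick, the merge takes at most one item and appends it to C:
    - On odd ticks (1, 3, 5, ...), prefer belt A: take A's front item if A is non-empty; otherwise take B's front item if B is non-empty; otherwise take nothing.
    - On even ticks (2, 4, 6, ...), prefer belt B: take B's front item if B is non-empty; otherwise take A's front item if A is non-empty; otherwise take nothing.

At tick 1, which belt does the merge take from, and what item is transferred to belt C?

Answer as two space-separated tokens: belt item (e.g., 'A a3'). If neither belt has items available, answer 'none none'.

Answer: A hinge

Derivation:
Tick 1: prefer A, take hinge from A; A=[urn,reel,mast,lens,crate] B=[mesh,fin,axle,hook,clip] C=[hinge]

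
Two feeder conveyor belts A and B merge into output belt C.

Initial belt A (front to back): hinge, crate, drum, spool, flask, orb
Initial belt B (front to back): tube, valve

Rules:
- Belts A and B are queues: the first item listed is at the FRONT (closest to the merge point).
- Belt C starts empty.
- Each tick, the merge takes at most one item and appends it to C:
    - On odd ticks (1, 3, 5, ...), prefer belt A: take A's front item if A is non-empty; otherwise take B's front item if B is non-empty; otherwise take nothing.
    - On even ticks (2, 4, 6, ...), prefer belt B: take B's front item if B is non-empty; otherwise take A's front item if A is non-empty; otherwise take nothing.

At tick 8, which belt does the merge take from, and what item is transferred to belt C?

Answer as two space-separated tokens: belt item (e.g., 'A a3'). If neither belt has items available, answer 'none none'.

Answer: A orb

Derivation:
Tick 1: prefer A, take hinge from A; A=[crate,drum,spool,flask,orb] B=[tube,valve] C=[hinge]
Tick 2: prefer B, take tube from B; A=[crate,drum,spool,flask,orb] B=[valve] C=[hinge,tube]
Tick 3: prefer A, take crate from A; A=[drum,spool,flask,orb] B=[valve] C=[hinge,tube,crate]
Tick 4: prefer B, take valve from B; A=[drum,spool,flask,orb] B=[-] C=[hinge,tube,crate,valve]
Tick 5: prefer A, take drum from A; A=[spool,flask,orb] B=[-] C=[hinge,tube,crate,valve,drum]
Tick 6: prefer B, take spool from A; A=[flask,orb] B=[-] C=[hinge,tube,crate,valve,drum,spool]
Tick 7: prefer A, take flask from A; A=[orb] B=[-] C=[hinge,tube,crate,valve,drum,spool,flask]
Tick 8: prefer B, take orb from A; A=[-] B=[-] C=[hinge,tube,crate,valve,drum,spool,flask,orb]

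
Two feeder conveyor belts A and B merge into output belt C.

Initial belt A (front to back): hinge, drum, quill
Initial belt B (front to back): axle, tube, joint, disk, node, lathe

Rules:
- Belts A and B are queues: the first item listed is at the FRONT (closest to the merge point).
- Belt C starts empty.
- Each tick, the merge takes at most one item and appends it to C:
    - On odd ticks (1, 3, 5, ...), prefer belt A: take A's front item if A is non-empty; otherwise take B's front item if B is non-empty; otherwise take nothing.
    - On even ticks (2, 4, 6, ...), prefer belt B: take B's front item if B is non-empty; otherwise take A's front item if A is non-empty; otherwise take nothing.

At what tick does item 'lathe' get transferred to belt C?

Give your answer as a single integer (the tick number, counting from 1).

Tick 1: prefer A, take hinge from A; A=[drum,quill] B=[axle,tube,joint,disk,node,lathe] C=[hinge]
Tick 2: prefer B, take axle from B; A=[drum,quill] B=[tube,joint,disk,node,lathe] C=[hinge,axle]
Tick 3: prefer A, take drum from A; A=[quill] B=[tube,joint,disk,node,lathe] C=[hinge,axle,drum]
Tick 4: prefer B, take tube from B; A=[quill] B=[joint,disk,node,lathe] C=[hinge,axle,drum,tube]
Tick 5: prefer A, take quill from A; A=[-] B=[joint,disk,node,lathe] C=[hinge,axle,drum,tube,quill]
Tick 6: prefer B, take joint from B; A=[-] B=[disk,node,lathe] C=[hinge,axle,drum,tube,quill,joint]
Tick 7: prefer A, take disk from B; A=[-] B=[node,lathe] C=[hinge,axle,drum,tube,quill,joint,disk]
Tick 8: prefer B, take node from B; A=[-] B=[lathe] C=[hinge,axle,drum,tube,quill,joint,disk,node]
Tick 9: prefer A, take lathe from B; A=[-] B=[-] C=[hinge,axle,drum,tube,quill,joint,disk,node,lathe]

Answer: 9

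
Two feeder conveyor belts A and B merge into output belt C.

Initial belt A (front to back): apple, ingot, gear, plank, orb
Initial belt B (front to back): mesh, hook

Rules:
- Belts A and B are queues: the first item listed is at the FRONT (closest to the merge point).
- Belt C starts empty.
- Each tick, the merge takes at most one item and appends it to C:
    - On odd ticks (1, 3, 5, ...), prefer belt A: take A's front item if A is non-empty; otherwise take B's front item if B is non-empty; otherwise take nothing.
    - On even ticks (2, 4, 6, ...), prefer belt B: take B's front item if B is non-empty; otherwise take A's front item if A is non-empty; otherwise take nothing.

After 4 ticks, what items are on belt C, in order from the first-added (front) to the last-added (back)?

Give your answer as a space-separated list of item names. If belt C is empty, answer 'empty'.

Answer: apple mesh ingot hook

Derivation:
Tick 1: prefer A, take apple from A; A=[ingot,gear,plank,orb] B=[mesh,hook] C=[apple]
Tick 2: prefer B, take mesh from B; A=[ingot,gear,plank,orb] B=[hook] C=[apple,mesh]
Tick 3: prefer A, take ingot from A; A=[gear,plank,orb] B=[hook] C=[apple,mesh,ingot]
Tick 4: prefer B, take hook from B; A=[gear,plank,orb] B=[-] C=[apple,mesh,ingot,hook]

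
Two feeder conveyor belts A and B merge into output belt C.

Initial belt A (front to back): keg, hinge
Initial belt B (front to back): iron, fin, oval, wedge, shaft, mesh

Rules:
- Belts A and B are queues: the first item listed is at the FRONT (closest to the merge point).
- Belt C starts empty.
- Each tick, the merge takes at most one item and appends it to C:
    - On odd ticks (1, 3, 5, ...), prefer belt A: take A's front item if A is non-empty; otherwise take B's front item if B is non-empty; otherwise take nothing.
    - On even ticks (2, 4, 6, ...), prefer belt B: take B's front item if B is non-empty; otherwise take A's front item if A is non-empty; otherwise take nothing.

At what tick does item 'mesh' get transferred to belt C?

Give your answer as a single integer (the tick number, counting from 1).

Tick 1: prefer A, take keg from A; A=[hinge] B=[iron,fin,oval,wedge,shaft,mesh] C=[keg]
Tick 2: prefer B, take iron from B; A=[hinge] B=[fin,oval,wedge,shaft,mesh] C=[keg,iron]
Tick 3: prefer A, take hinge from A; A=[-] B=[fin,oval,wedge,shaft,mesh] C=[keg,iron,hinge]
Tick 4: prefer B, take fin from B; A=[-] B=[oval,wedge,shaft,mesh] C=[keg,iron,hinge,fin]
Tick 5: prefer A, take oval from B; A=[-] B=[wedge,shaft,mesh] C=[keg,iron,hinge,fin,oval]
Tick 6: prefer B, take wedge from B; A=[-] B=[shaft,mesh] C=[keg,iron,hinge,fin,oval,wedge]
Tick 7: prefer A, take shaft from B; A=[-] B=[mesh] C=[keg,iron,hinge,fin,oval,wedge,shaft]
Tick 8: prefer B, take mesh from B; A=[-] B=[-] C=[keg,iron,hinge,fin,oval,wedge,shaft,mesh]

Answer: 8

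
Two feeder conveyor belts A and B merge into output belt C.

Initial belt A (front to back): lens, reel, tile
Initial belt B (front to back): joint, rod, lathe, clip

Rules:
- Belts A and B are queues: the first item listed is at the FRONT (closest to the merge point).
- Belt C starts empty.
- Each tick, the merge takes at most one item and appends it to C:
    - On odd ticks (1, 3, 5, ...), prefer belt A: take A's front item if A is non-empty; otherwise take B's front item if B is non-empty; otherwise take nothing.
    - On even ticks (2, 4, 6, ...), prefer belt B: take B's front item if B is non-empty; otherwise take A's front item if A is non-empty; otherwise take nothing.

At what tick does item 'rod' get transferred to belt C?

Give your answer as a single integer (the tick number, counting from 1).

Tick 1: prefer A, take lens from A; A=[reel,tile] B=[joint,rod,lathe,clip] C=[lens]
Tick 2: prefer B, take joint from B; A=[reel,tile] B=[rod,lathe,clip] C=[lens,joint]
Tick 3: prefer A, take reel from A; A=[tile] B=[rod,lathe,clip] C=[lens,joint,reel]
Tick 4: prefer B, take rod from B; A=[tile] B=[lathe,clip] C=[lens,joint,reel,rod]

Answer: 4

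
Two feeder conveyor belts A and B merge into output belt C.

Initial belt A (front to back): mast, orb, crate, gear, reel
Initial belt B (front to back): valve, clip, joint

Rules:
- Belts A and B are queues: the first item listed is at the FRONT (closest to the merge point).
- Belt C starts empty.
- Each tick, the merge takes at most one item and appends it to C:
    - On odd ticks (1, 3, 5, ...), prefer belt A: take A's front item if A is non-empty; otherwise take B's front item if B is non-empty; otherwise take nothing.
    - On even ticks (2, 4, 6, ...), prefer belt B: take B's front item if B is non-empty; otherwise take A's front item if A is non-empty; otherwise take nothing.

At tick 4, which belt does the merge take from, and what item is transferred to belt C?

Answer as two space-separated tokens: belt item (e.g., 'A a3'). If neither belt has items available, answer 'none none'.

Tick 1: prefer A, take mast from A; A=[orb,crate,gear,reel] B=[valve,clip,joint] C=[mast]
Tick 2: prefer B, take valve from B; A=[orb,crate,gear,reel] B=[clip,joint] C=[mast,valve]
Tick 3: prefer A, take orb from A; A=[crate,gear,reel] B=[clip,joint] C=[mast,valve,orb]
Tick 4: prefer B, take clip from B; A=[crate,gear,reel] B=[joint] C=[mast,valve,orb,clip]

Answer: B clip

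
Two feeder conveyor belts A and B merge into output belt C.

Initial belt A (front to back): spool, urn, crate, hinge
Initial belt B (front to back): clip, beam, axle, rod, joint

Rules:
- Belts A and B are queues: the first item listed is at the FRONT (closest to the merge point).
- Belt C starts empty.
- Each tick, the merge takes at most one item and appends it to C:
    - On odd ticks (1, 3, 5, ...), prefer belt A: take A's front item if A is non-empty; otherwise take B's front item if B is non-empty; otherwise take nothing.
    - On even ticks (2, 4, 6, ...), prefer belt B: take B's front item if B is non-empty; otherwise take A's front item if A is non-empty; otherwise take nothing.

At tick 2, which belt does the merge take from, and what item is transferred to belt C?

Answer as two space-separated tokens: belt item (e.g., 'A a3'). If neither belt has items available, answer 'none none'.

Tick 1: prefer A, take spool from A; A=[urn,crate,hinge] B=[clip,beam,axle,rod,joint] C=[spool]
Tick 2: prefer B, take clip from B; A=[urn,crate,hinge] B=[beam,axle,rod,joint] C=[spool,clip]

Answer: B clip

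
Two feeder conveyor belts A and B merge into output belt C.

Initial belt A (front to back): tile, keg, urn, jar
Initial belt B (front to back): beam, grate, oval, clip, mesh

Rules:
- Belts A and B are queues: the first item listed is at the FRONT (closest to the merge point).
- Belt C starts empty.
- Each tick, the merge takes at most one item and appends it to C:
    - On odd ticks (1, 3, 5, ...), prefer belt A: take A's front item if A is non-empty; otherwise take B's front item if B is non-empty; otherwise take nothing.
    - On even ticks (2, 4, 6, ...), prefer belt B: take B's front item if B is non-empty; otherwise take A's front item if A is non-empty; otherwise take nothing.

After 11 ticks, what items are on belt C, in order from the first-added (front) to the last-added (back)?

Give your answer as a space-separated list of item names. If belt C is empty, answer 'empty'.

Answer: tile beam keg grate urn oval jar clip mesh

Derivation:
Tick 1: prefer A, take tile from A; A=[keg,urn,jar] B=[beam,grate,oval,clip,mesh] C=[tile]
Tick 2: prefer B, take beam from B; A=[keg,urn,jar] B=[grate,oval,clip,mesh] C=[tile,beam]
Tick 3: prefer A, take keg from A; A=[urn,jar] B=[grate,oval,clip,mesh] C=[tile,beam,keg]
Tick 4: prefer B, take grate from B; A=[urn,jar] B=[oval,clip,mesh] C=[tile,beam,keg,grate]
Tick 5: prefer A, take urn from A; A=[jar] B=[oval,clip,mesh] C=[tile,beam,keg,grate,urn]
Tick 6: prefer B, take oval from B; A=[jar] B=[clip,mesh] C=[tile,beam,keg,grate,urn,oval]
Tick 7: prefer A, take jar from A; A=[-] B=[clip,mesh] C=[tile,beam,keg,grate,urn,oval,jar]
Tick 8: prefer B, take clip from B; A=[-] B=[mesh] C=[tile,beam,keg,grate,urn,oval,jar,clip]
Tick 9: prefer A, take mesh from B; A=[-] B=[-] C=[tile,beam,keg,grate,urn,oval,jar,clip,mesh]
Tick 10: prefer B, both empty, nothing taken; A=[-] B=[-] C=[tile,beam,keg,grate,urn,oval,jar,clip,mesh]
Tick 11: prefer A, both empty, nothing taken; A=[-] B=[-] C=[tile,beam,keg,grate,urn,oval,jar,clip,mesh]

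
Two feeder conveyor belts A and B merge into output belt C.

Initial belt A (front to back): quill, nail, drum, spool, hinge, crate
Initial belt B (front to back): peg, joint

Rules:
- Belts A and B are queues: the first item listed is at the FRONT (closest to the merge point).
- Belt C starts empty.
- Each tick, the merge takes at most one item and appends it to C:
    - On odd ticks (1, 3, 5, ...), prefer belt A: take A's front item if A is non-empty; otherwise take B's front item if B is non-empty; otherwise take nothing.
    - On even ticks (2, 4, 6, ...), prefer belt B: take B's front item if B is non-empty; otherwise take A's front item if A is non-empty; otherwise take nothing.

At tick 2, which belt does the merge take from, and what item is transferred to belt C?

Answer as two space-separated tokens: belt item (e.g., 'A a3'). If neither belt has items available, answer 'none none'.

Answer: B peg

Derivation:
Tick 1: prefer A, take quill from A; A=[nail,drum,spool,hinge,crate] B=[peg,joint] C=[quill]
Tick 2: prefer B, take peg from B; A=[nail,drum,spool,hinge,crate] B=[joint] C=[quill,peg]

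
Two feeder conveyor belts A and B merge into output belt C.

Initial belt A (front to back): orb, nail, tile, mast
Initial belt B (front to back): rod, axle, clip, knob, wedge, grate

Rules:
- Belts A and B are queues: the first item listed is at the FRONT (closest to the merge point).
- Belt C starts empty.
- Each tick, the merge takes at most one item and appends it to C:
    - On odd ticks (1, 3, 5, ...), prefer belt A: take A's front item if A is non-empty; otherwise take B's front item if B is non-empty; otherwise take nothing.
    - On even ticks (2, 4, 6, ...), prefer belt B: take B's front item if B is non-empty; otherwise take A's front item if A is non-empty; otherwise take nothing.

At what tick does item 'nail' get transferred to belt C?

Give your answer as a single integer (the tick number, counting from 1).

Answer: 3

Derivation:
Tick 1: prefer A, take orb from A; A=[nail,tile,mast] B=[rod,axle,clip,knob,wedge,grate] C=[orb]
Tick 2: prefer B, take rod from B; A=[nail,tile,mast] B=[axle,clip,knob,wedge,grate] C=[orb,rod]
Tick 3: prefer A, take nail from A; A=[tile,mast] B=[axle,clip,knob,wedge,grate] C=[orb,rod,nail]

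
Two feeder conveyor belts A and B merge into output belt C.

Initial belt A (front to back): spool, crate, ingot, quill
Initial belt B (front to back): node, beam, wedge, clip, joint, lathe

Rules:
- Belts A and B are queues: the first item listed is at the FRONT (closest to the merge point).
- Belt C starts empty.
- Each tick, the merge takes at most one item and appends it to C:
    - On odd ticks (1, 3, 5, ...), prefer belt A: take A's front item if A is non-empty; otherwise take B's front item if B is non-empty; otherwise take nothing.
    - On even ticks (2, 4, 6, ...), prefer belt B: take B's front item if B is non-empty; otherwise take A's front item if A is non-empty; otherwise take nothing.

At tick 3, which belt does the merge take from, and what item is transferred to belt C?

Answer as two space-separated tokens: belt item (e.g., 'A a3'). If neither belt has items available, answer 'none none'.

Answer: A crate

Derivation:
Tick 1: prefer A, take spool from A; A=[crate,ingot,quill] B=[node,beam,wedge,clip,joint,lathe] C=[spool]
Tick 2: prefer B, take node from B; A=[crate,ingot,quill] B=[beam,wedge,clip,joint,lathe] C=[spool,node]
Tick 3: prefer A, take crate from A; A=[ingot,quill] B=[beam,wedge,clip,joint,lathe] C=[spool,node,crate]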